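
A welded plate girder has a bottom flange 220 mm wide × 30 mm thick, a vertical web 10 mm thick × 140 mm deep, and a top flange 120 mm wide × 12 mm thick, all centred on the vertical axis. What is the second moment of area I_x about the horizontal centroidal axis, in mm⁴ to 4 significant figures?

I_x ≈ 3.720 × 10⁷ mm⁴

Break the section into simple shapes (no overlaps), measuring from the bottom-left corner of the bounding box.
Bottom plate: 220 × 30, A = 6 600 mm², y = 15 mm, Ī = 495 000 mm⁴.
Web plate: 10 × 140, A = 1 400 mm², y = 100 mm, Ī = 2 286 667 mm⁴.
Top plate: 120 × 12, A = 1 440 mm², y = 176 mm, Ī = 17 280 mm⁴.
Centroid: ȳ = ΣA·y / ΣA = 52.1653 mm.
Transfer each piece to the horizontal centroidal axis using Ī + A·d² with d = y − 52.1653:
  bottom plate: d = -37.1653 mm → contributes +9 611 290 mm⁴
  web plate: d = 47.8347 mm → contributes +5 490 095 mm⁴
  top plate: d = 123.835 mm → contributes +22 099 744 mm⁴
Total I = 37 201 129 mm⁴.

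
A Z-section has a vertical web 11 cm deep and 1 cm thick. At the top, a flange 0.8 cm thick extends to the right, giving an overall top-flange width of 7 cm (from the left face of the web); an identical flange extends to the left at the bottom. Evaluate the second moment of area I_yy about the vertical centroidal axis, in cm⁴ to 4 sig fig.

I_yy ≈ 147.3 cm⁴

Treat the section as a set of non-overlapping primitives; coordinates are from the bounding-box lower-left.
Web: 1 × 11, A = 11 cm², x = 6.5 cm, Ī = 0.916667 cm⁴.
Top flange (beyond web): 6 × 0.8, A = 4.8 cm², x = 10 cm, Ī = 14.4 cm⁴.
Bottom flange (beyond web): 6 × 0.8, A = 4.8 cm², x = 3 cm, Ī = 14.4 cm⁴.
Centroid: x̄ = ΣA·x / ΣA = 6.5 cm.
Transfer each piece to the vertical centroidal axis using Ī + A·d² with d = x − 6.5:
  web: d = 0 cm → contributes +0.916667 cm⁴
  top flange (beyond web): d = 3.5 cm → contributes +73.2 cm⁴
  bottom flange (beyond web): d = -3.5 cm → contributes +73.2 cm⁴
Total I = 147.317 cm⁴.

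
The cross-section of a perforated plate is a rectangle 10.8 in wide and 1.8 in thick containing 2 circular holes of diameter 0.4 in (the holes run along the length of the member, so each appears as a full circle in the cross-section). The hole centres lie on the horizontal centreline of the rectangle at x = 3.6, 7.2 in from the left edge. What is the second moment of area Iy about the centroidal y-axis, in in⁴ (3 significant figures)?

Split into non-overlapping primitives; take the origin at the lower-left of the bounding box.
Plate: 10.8 × 1.8, A = 19.44 in², x = 5.4 in, Ī = 188.96 in⁴.
Hole 1 (subtracted): ⌀0.4, A = 0.12566 in², x = 3.6 in, Ī = 0.0012566 in⁴.
Hole 2 (subtracted): ⌀0.4, A = 0.12566 in², x = 7.2 in, Ī = 0.0012566 in⁴.
By symmetry the centroid is at mid-width, x̄ = 5.4 in.
Transfer each piece to the centroidal y-axis using Ī + A·d² with d = x − 5.4:
  plate: d = 0 in → contributes +188.96 in⁴
  hole 1: d = -1.8 in → contributes −0.40841 in⁴
  hole 2: d = 1.8 in → contributes −0.40841 in⁴
Total I = 188.14 in⁴.

Iy ≈ 188 in⁴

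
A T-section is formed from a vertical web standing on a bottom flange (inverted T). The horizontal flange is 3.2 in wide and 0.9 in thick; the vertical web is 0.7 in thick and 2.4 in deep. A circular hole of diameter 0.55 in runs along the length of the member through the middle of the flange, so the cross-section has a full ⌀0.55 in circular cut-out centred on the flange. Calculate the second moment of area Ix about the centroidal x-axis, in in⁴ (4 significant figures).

Ix ≈ 3.792 in⁴

Split into non-overlapping primitives; take the origin at the lower-left of the bounding box.
Flange: 3.2 × 0.9, A = 2.88 in², y = 0.45 in, Ī = 0.1944 in⁴.
Web: 0.7 × 2.4, A = 1.68 in², y = 2.1 in, Ī = 0.8064 in⁴.
Hole (subtracted): ⌀0.55, A = 0.237583 in², y = 0.45 in, Ī = 0.0044918 in⁴.
Centroid: ȳ = ΣA·y / ΣA = 1.09131 in.
Transfer each piece to the centroidal x-axis using Ī + A·d² with d = y − 1.09131:
  flange: d = -0.641308 in → contributes +1.37887 in⁴
  web: d = 1.00869 in → contributes +2.51573 in⁴
  hole: d = -0.641308 in → contributes −0.102204 in⁴
Total I = 3.7924 in⁴.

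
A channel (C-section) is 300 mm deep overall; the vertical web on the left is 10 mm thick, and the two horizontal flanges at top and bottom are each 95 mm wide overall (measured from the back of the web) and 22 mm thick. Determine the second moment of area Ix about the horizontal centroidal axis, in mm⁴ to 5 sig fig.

Treat the section as a set of non-overlapping primitives; coordinates are from the bounding-box lower-left.
Web: 10 × 300, A = 3 000 mm², y = 150 mm, Ī = 22 500 000 mm⁴.
Top flange (beyond web): 85 × 22, A = 1 870 mm², y = 289 mm, Ī = 75423.33 mm⁴.
Bottom flange (beyond web): 85 × 22, A = 1 870 mm², y = 11 mm, Ī = 75423.33 mm⁴.
By symmetry the centroid is at mid-height, ȳ = 150 mm.
Transfer each piece to the horizontal centroidal axis using Ī + A·d² with d = y − 150:
  web: d = 0 mm → contributes +22 500 000 mm⁴
  top flange (beyond web): d = 139 mm → contributes +36 205 693 mm⁴
  bottom flange (beyond web): d = -139 mm → contributes +36 205 693 mm⁴
Total I = 94 911 387 mm⁴.

Ix ≈ 9.4911 × 10⁷ mm⁴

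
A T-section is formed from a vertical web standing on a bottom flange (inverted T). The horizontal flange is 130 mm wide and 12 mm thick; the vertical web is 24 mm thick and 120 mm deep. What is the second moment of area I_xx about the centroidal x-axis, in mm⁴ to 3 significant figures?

Decompose the section into non-overlapping parts with the origin at the bottom-left of its bounding rectangle.
Flange: 130 × 12, A = 1 560 mm², y = 6 mm, Ī = 18 720 mm⁴.
Web: 24 × 120, A = 2 880 mm², y = 72 mm, Ī = 3 456 000 mm⁴.
Centroid: ȳ = ΣA·y / ΣA = 48.811 mm.
Transfer each piece to the centroidal x-axis using Ī + A·d² with d = y − 48.811:
  flange: d = -42.811 mm → contributes +2 877 834 mm⁴
  web: d = 23.189 mm → contributes +5 004 687 mm⁴
Total I = 7 882 521 mm⁴.

I_xx ≈ 7.88 × 10⁶ mm⁴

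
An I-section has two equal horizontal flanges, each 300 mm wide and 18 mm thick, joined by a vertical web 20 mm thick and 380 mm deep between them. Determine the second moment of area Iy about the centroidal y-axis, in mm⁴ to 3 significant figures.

Iy ≈ 8.13 × 10⁷ mm⁴

Decompose the section into non-overlapping parts with the origin at the bottom-left of its bounding rectangle.
Bottom flange: 300 × 18, A = 5 400 mm², x = 150 mm, Ī = 40 500 000 mm⁴.
Web: 20 × 380, A = 7 600 mm², x = 150 mm, Ī = 253 333 mm⁴.
Top flange: 300 × 18, A = 5 400 mm², x = 150 mm, Ī = 40 500 000 mm⁴.
By symmetry the centroid is at mid-width, x̄ = 150 mm.
All pieces are centred on the centroidal y-axis, so I = ΣĪ = 81 253 333 mm⁴.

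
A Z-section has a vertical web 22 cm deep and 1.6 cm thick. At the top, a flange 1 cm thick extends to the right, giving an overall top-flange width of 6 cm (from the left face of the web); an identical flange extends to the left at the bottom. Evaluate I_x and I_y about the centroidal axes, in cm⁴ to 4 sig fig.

I_x ≈ 2391 cm⁴, I_y ≈ 100.9 cm⁴

Decompose the section into non-overlapping parts with the origin at the bottom-left of its bounding rectangle.
Web: 1.6 × 22, A = 35.2 cm², y = 11 cm, Ī = 1419.73 cm⁴.
Top flange (beyond web): 4.4 × 1, A = 4.4 cm², y = 21.5 cm, Ī = 0.366667 cm⁴.
Bottom flange (beyond web): 4.4 × 1, A = 4.4 cm², y = 0.5 cm, Ī = 0.366667 cm⁴.
Centroid: ȳ = ΣA·y / ΣA = 11 cm.
Transfer each piece to the centroidal x-axis using Ī + A·d² with d = y − 11:
  web: d = 0 cm → contributes +1419.73 cm⁴
  top flange (beyond web): d = 10.5 cm → contributes +485.467 cm⁴
  bottom flange (beyond web): d = -10.5 cm → contributes +485.467 cm⁴
Total I = 2390.67 cm⁴.
For the y-axis: x̄ = 5.2 cm.
Repeating about the centroidal y-axis gives I_y = 100.907 cm⁴.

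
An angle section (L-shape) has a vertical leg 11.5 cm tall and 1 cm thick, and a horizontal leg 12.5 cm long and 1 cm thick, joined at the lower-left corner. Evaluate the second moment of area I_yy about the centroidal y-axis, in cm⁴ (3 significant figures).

I_yy ≈ 352 cm⁴

Decompose the section into non-overlapping parts with the origin at the bottom-left of its bounding rectangle.
Vertical leg: 1 × 11.5, A = 11.5 cm², x = 0.5 cm, Ī = 0.95833 cm⁴.
Horizontal leg (remainder): 11.5 × 1, A = 11.5 cm², x = 6.75 cm, Ī = 126.74 cm⁴.
Centroid: x̄ = ΣA·x / ΣA = 3.625 cm.
Transfer each piece to the centroidal y-axis using Ī + A·d² with d = x − 3.625:
  vertical leg: d = -3.125 cm → contributes +113.26 cm⁴
  horizontal leg (remainder): d = 3.125 cm → contributes +239.04 cm⁴
Total I = 352.31 cm⁴.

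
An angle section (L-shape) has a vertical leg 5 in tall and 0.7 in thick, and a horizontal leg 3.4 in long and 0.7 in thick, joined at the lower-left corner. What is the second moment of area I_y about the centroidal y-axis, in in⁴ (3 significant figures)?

Split into non-overlapping primitives; take the origin at the lower-left of the bounding box.
Vertical leg: 0.7 × 5, A = 3.5 in², x = 0.35 in, Ī = 0.14292 in⁴.
Horizontal leg (remainder): 2.7 × 0.7, A = 1.89 in², x = 2.05 in, Ī = 1.1482 in⁴.
Centroid: x̄ = ΣA·x / ΣA = 0.9461 in.
Transfer each piece to the centroidal y-axis using Ī + A·d² with d = x − 0.9461:
  vertical leg: d = -0.5961 in → contributes +1.3866 in⁴
  horizontal leg (remainder): d = 1.1039 in → contributes +3.4513 in⁴
Total I = 4.8379 in⁴.

I_y ≈ 4.84 in⁴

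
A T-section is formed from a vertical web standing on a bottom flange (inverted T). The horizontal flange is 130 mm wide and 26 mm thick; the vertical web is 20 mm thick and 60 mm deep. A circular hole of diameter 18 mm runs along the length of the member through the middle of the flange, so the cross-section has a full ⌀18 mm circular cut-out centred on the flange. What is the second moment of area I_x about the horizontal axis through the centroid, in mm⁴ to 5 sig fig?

Decompose the section into non-overlapping parts with the origin at the bottom-left of its bounding rectangle.
Flange: 130 × 26, A = 3 380 mm², y = 13 mm, Ī = 190406.7 mm⁴.
Web: 20 × 60, A = 1 200 mm², y = 56 mm, Ī = 360 000 mm⁴.
Hole (subtracted): ⌀18, A = 254.469 mm², y = 13 mm, Ī = 5152.997 mm⁴.
Centroid: ȳ = ΣA·y / ΣA = 24.92917 mm.
Transfer each piece to the horizontal axis through the centroid using Ī + A·d² with d = y − 24.92917:
  flange: d = -11.92917 mm → contributes +671 398 mm⁴
  web: d = 31.07083 mm → contributes +1 518 476 mm⁴
  hole: d = -11.92917 mm → contributes −41365.24 mm⁴
Total I = 2 148 508 mm⁴.

I_x ≈ 2.1485 × 10⁶ mm⁴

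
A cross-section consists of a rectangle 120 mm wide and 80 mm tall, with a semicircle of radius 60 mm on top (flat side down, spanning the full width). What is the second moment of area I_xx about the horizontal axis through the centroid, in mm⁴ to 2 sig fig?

Split into non-overlapping primitives; take the origin at the lower-left of the bounding box.
Rectangular body: 120 × 80, A = 9 600 mm², y = 40 mm, Ī = 5 120 000 mm⁴.
Semicircular cap: semicircle r = 60, A = 5 655 mm², y = 105.5 mm, Ī = 1 422 450 mm⁴.
Centroid: ȳ = ΣA·y / ΣA = 64.27 mm.
Transfer each piece to the horizontal axis through the centroid using Ī + A·d² with d = y − 64.27:
  rectangular body: d = -24.27 mm → contributes +10 773 465 mm⁴
  semicircular cap: d = 41.2 mm → contributes +11 020 071 mm⁴
Total I = 21 793 536 mm⁴.

I_xx ≈ 2.2 × 10⁷ mm⁴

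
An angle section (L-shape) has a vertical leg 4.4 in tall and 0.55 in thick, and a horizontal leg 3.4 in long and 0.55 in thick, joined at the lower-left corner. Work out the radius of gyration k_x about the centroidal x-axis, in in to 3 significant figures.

k_x ≈ 1.37 in

Decompose the section into non-overlapping parts with the origin at the bottom-left of its bounding rectangle.
Vertical leg: 0.55 × 4.4, A = 2.42 in², y = 2.2 in, Ī = 3.9043 in⁴.
Horizontal leg (remainder): 2.85 × 0.55, A = 1.5675 in², y = 0.275 in, Ī = 0.039514 in⁴.
Centroid: ȳ = ΣA·y / ΣA = 1.4433 in.
Transfer each piece to the centroidal x-axis using Ī + A·d² with d = y − 1.4433:
  vertical leg: d = 0.75672 in → contributes +5.29 in⁴
  horizontal leg (remainder): d = -1.1683 in → contributes +2.1789 in⁴
Total I = 7.469 in⁴.
Radius of gyration: k = √(I/A) = √(7.469 / 3.9875) = 1.3686 in.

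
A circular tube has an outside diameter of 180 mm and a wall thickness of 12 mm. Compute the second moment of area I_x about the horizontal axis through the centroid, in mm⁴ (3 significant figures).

Decompose the section into non-overlapping parts with the origin at the bottom-left of its bounding rectangle.
Outer circle: ⌀180, A = 25 447 mm², y = 90 mm, Ī = 51 529 974 mm⁴.
Bore (subtracted): ⌀156, A = 19 113 mm², y = 90 mm, Ī = 29 071 557 mm⁴.
By symmetry the centroid is at mid-height, ȳ = 90 mm.
All pieces are centred on the horizontal axis through the centroid, so I = ΣĪ (holes subtracted) = 22 458 417 mm⁴.

I_x ≈ 2.25 × 10⁷ mm⁴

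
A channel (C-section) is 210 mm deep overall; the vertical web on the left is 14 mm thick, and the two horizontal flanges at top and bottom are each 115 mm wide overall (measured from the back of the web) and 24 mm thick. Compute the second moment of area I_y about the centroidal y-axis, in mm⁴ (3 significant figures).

Decompose the section into non-overlapping parts with the origin at the bottom-left of its bounding rectangle.
Web: 14 × 210, A = 2 940 mm², x = 7 mm, Ī = 48 020 mm⁴.
Top flange (beyond web): 101 × 24, A = 2 424 mm², x = 64.5 mm, Ī = 2 060 602 mm⁴.
Bottom flange (beyond web): 101 × 24, A = 2 424 mm², x = 64.5 mm, Ī = 2 060 602 mm⁴.
Centroid: x̄ = ΣA·x / ΣA = 42.794 mm.
Transfer each piece to the centroidal y-axis using Ī + A·d² with d = x − 42.794:
  web: d = -35.794 mm → contributes +3 814 679 mm⁴
  top flange (beyond web): d = 21.706 mm → contributes +3 202 720 mm⁴
  bottom flange (beyond web): d = 21.706 mm → contributes +3 202 720 mm⁴
Total I = 10 220 120 mm⁴.

I_y ≈ 1.02 × 10⁷ mm⁴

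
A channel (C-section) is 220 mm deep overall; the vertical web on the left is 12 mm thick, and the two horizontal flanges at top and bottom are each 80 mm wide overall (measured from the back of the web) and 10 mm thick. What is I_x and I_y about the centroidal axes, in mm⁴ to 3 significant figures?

I_x ≈ 2.57 × 10⁷ mm⁴, I_y ≈ 1.99 × 10⁶ mm⁴

Treat the section as a set of non-overlapping primitives; coordinates are from the bounding-box lower-left.
Web: 12 × 220, A = 2 640 mm², y = 110 mm, Ī = 10 648 000 mm⁴.
Top flange (beyond web): 68 × 10, A = 680 mm², y = 215 mm, Ī = 5666.7 mm⁴.
Bottom flange (beyond web): 68 × 10, A = 680 mm², y = 5 mm, Ī = 5666.7 mm⁴.
By symmetry the centroid is at mid-height, ȳ = 110 mm.
Transfer each piece to the centroidal x-axis using Ī + A·d² with d = y − 110:
  web: d = 0 mm → contributes +10 648 000 mm⁴
  top flange (beyond web): d = 105 mm → contributes +7 502 667 mm⁴
  bottom flange (beyond web): d = -105 mm → contributes +7 502 667 mm⁴
Total I = 25 653 333 mm⁴.
For the y-axis: x̄ = 19.6 mm.
Repeating about the centroidal y-axis gives I_y = 1 991 893 mm⁴.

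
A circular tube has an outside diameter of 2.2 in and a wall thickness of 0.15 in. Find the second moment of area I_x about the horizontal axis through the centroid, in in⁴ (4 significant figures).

Decompose the section into non-overlapping parts with the origin at the bottom-left of its bounding rectangle.
Outer circle: ⌀2.2, A = 3.80133 in², y = 1.1 in, Ī = 1.1499 in⁴.
Bore (subtracted): ⌀1.9, A = 2.83529 in², y = 1.1 in, Ī = 0.639712 in⁴.
By symmetry the centroid is at mid-height, ȳ = 1.1 in.
All pieces are centred on the horizontal axis through the centroid, so I = ΣĪ (holes subtracted) = 0.51019 in⁴.

I_x ≈ 0.5102 in⁴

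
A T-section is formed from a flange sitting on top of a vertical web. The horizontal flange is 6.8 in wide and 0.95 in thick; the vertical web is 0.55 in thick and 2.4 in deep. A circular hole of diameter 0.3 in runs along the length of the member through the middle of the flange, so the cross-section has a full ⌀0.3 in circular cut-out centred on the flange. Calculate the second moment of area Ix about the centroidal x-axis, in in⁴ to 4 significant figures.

Decompose the section into non-overlapping parts with the origin at the bottom-left of its bounding rectangle.
Flange: 6.8 × 0.95, A = 6.46 in², y = 2.875 in, Ī = 0.485846 in⁴.
Web: 0.55 × 2.4, A = 1.32 in², y = 1.2 in, Ī = 0.6336 in⁴.
Hole (subtracted): ⌀0.3, A = 0.0706858 in², y = 2.875 in, Ī = 0.000397608 in⁴.
Centroid: ȳ = ΣA·y / ΣA = 2.5882 in.
Transfer each piece to the centroidal x-axis using Ī + A·d² with d = y − 2.5882:
  flange: d = 0.286796 in → contributes +1.01719 in⁴
  web: d = -1.3882 in → contributes +3.17739 in⁴
  hole: d = 0.286796 in → contributes −0.00621165 in⁴
Total I = 4.18837 in⁴.

Ix ≈ 4.188 in⁴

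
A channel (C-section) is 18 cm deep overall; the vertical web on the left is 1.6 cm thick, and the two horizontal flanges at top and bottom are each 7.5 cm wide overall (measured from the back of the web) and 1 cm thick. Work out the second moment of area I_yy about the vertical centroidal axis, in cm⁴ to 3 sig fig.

Treat the section as a set of non-overlapping primitives; coordinates are from the bounding-box lower-left.
Web: 1.6 × 18, A = 28.8 cm², x = 0.8 cm, Ī = 6.144 cm⁴.
Top flange (beyond web): 5.9 × 1, A = 5.9 cm², x = 4.55 cm, Ī = 17.115 cm⁴.
Bottom flange (beyond web): 5.9 × 1, A = 5.9 cm², x = 4.55 cm, Ī = 17.115 cm⁴.
Centroid: x̄ = ΣA·x / ΣA = 1.8899 cm.
Transfer each piece to the vertical centroidal axis using Ī + A·d² with d = x − 1.8899:
  web: d = -1.0899 cm → contributes +40.355 cm⁴
  top flange (beyond web): d = 2.6601 cm → contributes +58.864 cm⁴
  bottom flange (beyond web): d = 2.6601 cm → contributes +58.864 cm⁴
Total I = 158.08 cm⁴.

I_yy ≈ 158 cm⁴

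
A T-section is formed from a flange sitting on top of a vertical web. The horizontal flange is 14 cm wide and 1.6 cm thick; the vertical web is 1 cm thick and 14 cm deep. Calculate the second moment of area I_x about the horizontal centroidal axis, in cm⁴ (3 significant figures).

Split into non-overlapping primitives; take the origin at the lower-left of the bounding box.
Flange: 14 × 1.6, A = 22.4 cm², y = 14.8 cm, Ī = 4.7787 cm⁴.
Web: 1 × 14, A = 14 cm², y = 7 cm, Ī = 228.67 cm⁴.
Centroid: ȳ = ΣA·y / ΣA = 11.8 cm.
Transfer each piece to the horizontal centroidal axis using Ī + A·d² with d = y − 11.8:
  flange: d = 3 cm → contributes +206.38 cm⁴
  web: d = -4.8 cm → contributes +551.23 cm⁴
Total I = 757.61 cm⁴.

I_x ≈ 758 cm⁴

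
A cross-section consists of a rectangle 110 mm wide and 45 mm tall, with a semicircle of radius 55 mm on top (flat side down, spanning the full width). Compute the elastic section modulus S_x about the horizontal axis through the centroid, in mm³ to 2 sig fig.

S_x ≈ 1.3 × 10⁵ mm³

Treat the section as a set of non-overlapping primitives; coordinates are from the bounding-box lower-left.
Rectangular body: 110 × 45, A = 4 950 mm², y = 22.5 mm, Ī = 835 313 mm⁴.
Semicircular cap: semicircle r = 55, A = 4 752 mm², y = 68.34 mm, Ī = 1 004 345 mm⁴.
Centroid: ȳ = ΣA·y / ΣA = 44.95 mm.
Transfer each piece to the horizontal axis through the centroid using Ī + A·d² with d = y − 44.95:
  rectangular body: d = -22.45 mm → contributes +3 330 738 mm⁴
  semicircular cap: d = 23.39 mm → contributes +3 603 933 mm⁴
Total I = 6 934 670 mm⁴.
Extreme fibre distance c = 55.05 mm; S = I/c = 125 977 mm³.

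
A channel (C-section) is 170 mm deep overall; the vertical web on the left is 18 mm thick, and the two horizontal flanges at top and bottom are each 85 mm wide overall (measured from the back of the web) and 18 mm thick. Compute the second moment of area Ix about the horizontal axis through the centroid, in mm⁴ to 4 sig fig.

Ix ≈ 2.137 × 10⁷ mm⁴

Treat the section as a set of non-overlapping primitives; coordinates are from the bounding-box lower-left.
Web: 18 × 170, A = 3 060 mm², y = 85 mm, Ī = 7 369 500 mm⁴.
Top flange (beyond web): 67 × 18, A = 1 206 mm², y = 161 mm, Ī = 32 562 mm⁴.
Bottom flange (beyond web): 67 × 18, A = 1 206 mm², y = 9 mm, Ī = 32 562 mm⁴.
By symmetry the centroid is at mid-height, ȳ = 85 mm.
Transfer each piece to the horizontal axis through the centroid using Ī + A·d² with d = y − 85:
  web: d = 0 mm → contributes +7 369 500 mm⁴
  top flange (beyond web): d = 76 mm → contributes +6 998 418 mm⁴
  bottom flange (beyond web): d = -76 mm → contributes +6 998 418 mm⁴
Total I = 21 366 336 mm⁴.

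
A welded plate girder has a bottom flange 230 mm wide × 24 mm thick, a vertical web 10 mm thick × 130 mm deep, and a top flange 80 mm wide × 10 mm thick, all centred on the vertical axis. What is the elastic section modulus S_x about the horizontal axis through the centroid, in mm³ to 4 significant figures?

Decompose the section into non-overlapping parts with the origin at the bottom-left of its bounding rectangle.
Bottom plate: 230 × 24, A = 5 520 mm², y = 12 mm, Ī = 264 960 mm⁴.
Web plate: 10 × 130, A = 1 300 mm², y = 89 mm, Ī = 1 830 833 mm⁴.
Top plate: 80 × 10, A = 800 mm², y = 159 mm, Ī = 6666.67 mm⁴.
Centroid: ȳ = ΣA·y / ΣA = 40.5696 mm.
Transfer each piece to the horizontal axis through the centroid using Ī + A·d² with d = y − 40.5696:
  bottom plate: d = -28.5696 mm → contributes +4 770 491 mm⁴
  web plate: d = 48.4304 mm → contributes +4 879 994 mm⁴
  top plate: d = 118.43 mm → contributes +11 227 283 mm⁴
Total I = 20 877 768 mm⁴.
Extreme fibre distance c = 123.43 mm; S = I/c = 169 146 mm³.

S_x ≈ 1.691 × 10⁵ mm³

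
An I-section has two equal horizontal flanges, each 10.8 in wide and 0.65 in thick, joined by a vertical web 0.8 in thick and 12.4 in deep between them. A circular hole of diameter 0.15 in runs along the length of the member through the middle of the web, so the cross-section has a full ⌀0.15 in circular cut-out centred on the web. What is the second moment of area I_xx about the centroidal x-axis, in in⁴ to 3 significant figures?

Break the section into simple shapes (no overlaps), measuring from the bottom-left corner of the bounding box.
Bottom flange: 10.8 × 0.65, A = 7.02 in², y = 0.325 in, Ī = 0.24716 in⁴.
Web: 0.8 × 12.4, A = 9.92 in², y = 6.85 in, Ī = 127.11 in⁴.
Top flange: 10.8 × 0.65, A = 7.02 in², y = 13.375 in, Ī = 0.24716 in⁴.
Hole (subtracted): ⌀0.15, A = 0.017671 in², y = 6.85 in, Ī = 0.00002485 in⁴.
By symmetry the centroid is at mid-height, ȳ = 6.85 in.
Transfer each piece to the centroidal x-axis using Ī + A·d² with d = y − 6.85:
  bottom flange: d = -6.525 in → contributes +299.13 in⁴
  web: d = 0 in → contributes +127.11 in⁴
  top flange: d = 6.525 in → contributes +299.13 in⁴
  hole: d = 0 in → contributes −0.00002485 in⁴
Total I = 725.36 in⁴.

I_xx ≈ 725 in⁴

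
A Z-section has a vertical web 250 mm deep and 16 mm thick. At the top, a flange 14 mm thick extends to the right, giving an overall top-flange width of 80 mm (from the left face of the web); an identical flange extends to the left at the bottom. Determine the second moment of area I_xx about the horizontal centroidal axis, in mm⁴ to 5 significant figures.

I_xx ≈ 4.5814 × 10⁷ mm⁴

Treat the section as a set of non-overlapping primitives; coordinates are from the bounding-box lower-left.
Web: 16 × 250, A = 4 000 mm², y = 125 mm, Ī = 20 833 333 mm⁴.
Top flange (beyond web): 64 × 14, A = 896 mm², y = 243 mm, Ī = 14634.67 mm⁴.
Bottom flange (beyond web): 64 × 14, A = 896 mm², y = 7 mm, Ī = 14634.67 mm⁴.
Centroid: ȳ = ΣA·y / ΣA = 125 mm.
Transfer each piece to the horizontal centroidal axis using Ī + A·d² with d = y − 125:
  web: d = 0 mm → contributes +20 833 333 mm⁴
  top flange (beyond web): d = 118 mm → contributes +12 490 539 mm⁴
  bottom flange (beyond web): d = -118 mm → contributes +12 490 539 mm⁴
Total I = 45 814 411 mm⁴.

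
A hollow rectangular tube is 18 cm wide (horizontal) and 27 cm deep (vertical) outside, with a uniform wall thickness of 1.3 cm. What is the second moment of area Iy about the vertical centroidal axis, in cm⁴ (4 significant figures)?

Iy ≈ 5696 cm⁴

Split into non-overlapping primitives; take the origin at the lower-left of the bounding box.
Outer rectangle: 18 × 27, A = 486 cm², x = 9 cm, Ī = 13 122 cm⁴.
Inner void (subtracted): 15.4 × 24.4, A = 375.76 cm², x = 9 cm, Ī = 7426.27 cm⁴.
By symmetry the centroid is at mid-width, x̄ = 9 cm.
All pieces are centred on the vertical centroidal axis, so I = ΣĪ (holes subtracted) = 5695.73 cm⁴.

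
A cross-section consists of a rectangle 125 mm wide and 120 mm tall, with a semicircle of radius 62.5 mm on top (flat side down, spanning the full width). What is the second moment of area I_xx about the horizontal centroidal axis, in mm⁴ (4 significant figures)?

Break the section into simple shapes (no overlaps), measuring from the bottom-left corner of the bounding box.
Rectangular body: 125 × 120, A = 15 000 mm², y = 60 mm, Ī = 18 000 000 mm⁴.
Semicircular cap: semicircle r = 62.5, A = 6135.92 mm², y = 146.526 mm, Ī = 1 674 758 mm⁴.
Centroid: ȳ = ΣA·y / ΣA = 85.1191 mm.
Transfer each piece to the horizontal centroidal axis using Ī + A·d² with d = y − 85.1191:
  rectangular body: d = -25.1191 mm → contributes +27 464 553 mm⁴
  semicircular cap: d = 61.4067 mm → contributes +24 811 994 mm⁴
Total I = 52 276 548 mm⁴.

I_xx ≈ 5.228 × 10⁷ mm⁴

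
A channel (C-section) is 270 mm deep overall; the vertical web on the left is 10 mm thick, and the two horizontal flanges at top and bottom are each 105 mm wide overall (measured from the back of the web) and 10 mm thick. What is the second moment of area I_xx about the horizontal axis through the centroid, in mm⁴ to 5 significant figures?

I_xx ≈ 4.8528 × 10⁷ mm⁴

Split into non-overlapping primitives; take the origin at the lower-left of the bounding box.
Web: 10 × 270, A = 2 700 mm², y = 135 mm, Ī = 16 402 500 mm⁴.
Top flange (beyond web): 95 × 10, A = 950 mm², y = 265 mm, Ī = 7916.667 mm⁴.
Bottom flange (beyond web): 95 × 10, A = 950 mm², y = 5 mm, Ī = 7916.667 mm⁴.
By symmetry the centroid is at mid-height, ȳ = 135 mm.
Transfer each piece to the horizontal axis through the centroid using Ī + A·d² with d = y − 135:
  web: d = 0 mm → contributes +16 402 500 mm⁴
  top flange (beyond web): d = 130 mm → contributes +16 062 917 mm⁴
  bottom flange (beyond web): d = -130 mm → contributes +16 062 917 mm⁴
Total I = 48 528 333 mm⁴.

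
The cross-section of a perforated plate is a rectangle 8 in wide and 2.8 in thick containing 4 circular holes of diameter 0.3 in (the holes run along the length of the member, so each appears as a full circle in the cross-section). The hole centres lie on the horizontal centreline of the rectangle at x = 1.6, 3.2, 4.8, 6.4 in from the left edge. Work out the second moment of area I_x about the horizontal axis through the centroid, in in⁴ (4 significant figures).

Decompose the section into non-overlapping parts with the origin at the bottom-left of its bounding rectangle.
Plate: 8 × 2.8, A = 22.4 in², y = 1.4 in, Ī = 14.6347 in⁴.
Hole 1 (subtracted): ⌀0.3, A = 0.0706858 in², y = 1.4 in, Ī = 0.000397608 in⁴.
Hole 2 (subtracted): ⌀0.3, A = 0.0706858 in², y = 1.4 in, Ī = 0.000397608 in⁴.
Hole 3 (subtracted): ⌀0.3, A = 0.0706858 in², y = 1.4 in, Ī = 0.000397608 in⁴.
Hole 4 (subtracted): ⌀0.3, A = 0.0706858 in², y = 1.4 in, Ī = 0.000397608 in⁴.
By symmetry the centroid is at mid-height, ȳ = 1.4 in.
All pieces are centred on the horizontal axis through the centroid, so I = ΣĪ (holes subtracted) = 14.6331 in⁴.

I_x ≈ 14.63 in⁴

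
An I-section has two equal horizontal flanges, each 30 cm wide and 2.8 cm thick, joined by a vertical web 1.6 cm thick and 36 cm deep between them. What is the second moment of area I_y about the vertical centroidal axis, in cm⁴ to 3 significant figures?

I_y ≈ 1.26 × 10⁴ cm⁴

Decompose the section into non-overlapping parts with the origin at the bottom-left of its bounding rectangle.
Bottom flange: 30 × 2.8, A = 84 cm², x = 15 cm, Ī = 6 300 cm⁴.
Web: 1.6 × 36, A = 57.6 cm², x = 15 cm, Ī = 12.288 cm⁴.
Top flange: 30 × 2.8, A = 84 cm², x = 15 cm, Ī = 6 300 cm⁴.
By symmetry the centroid is at mid-width, x̄ = 15 cm.
All pieces are centred on the vertical centroidal axis, so I = ΣĪ = 12 612 cm⁴.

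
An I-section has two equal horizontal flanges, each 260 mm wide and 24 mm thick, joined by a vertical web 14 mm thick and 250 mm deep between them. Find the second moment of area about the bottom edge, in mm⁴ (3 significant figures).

I_base ≈ 6.08 × 10⁸ mm⁴

Split into non-overlapping primitives; take the origin at the lower-left of the bounding box.
Bottom flange: 260 × 24, A = 6 240 mm², y = 12 mm, Ī = 299 520 mm⁴.
Web: 14 × 250, A = 3 500 mm², y = 149 mm, Ī = 18 229 167 mm⁴.
Top flange: 260 × 24, A = 6 240 mm², y = 286 mm, Ī = 299 520 mm⁴.
Transfer each piece to a horizontal axis along the bottom face using Ī + A·d² with d = y − 0:
  bottom flange: d = 12 mm → contributes +1 198 080 mm⁴
  web: d = 149 mm → contributes +95 932 667 mm⁴
  top flange: d = 286 mm → contributes +510 706 560 mm⁴
Total I = 607 837 307 mm⁴.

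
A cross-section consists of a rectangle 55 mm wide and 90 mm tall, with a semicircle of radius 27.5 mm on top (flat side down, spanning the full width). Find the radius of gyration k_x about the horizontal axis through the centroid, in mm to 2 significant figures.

k_x ≈ 32 mm

Break the section into simple shapes (no overlaps), measuring from the bottom-left corner of the bounding box.
Rectangular body: 55 × 90, A = 4 950 mm², y = 45 mm, Ī = 3 341 250 mm⁴.
Semicircular cap: semicircle r = 27.5, A = 1 188 mm², y = 101.7 mm, Ī = 62 772 mm⁴.
Centroid: ȳ = ΣA·y / ΣA = 55.97 mm.
Transfer each piece to the horizontal axis through the centroid using Ī + A·d² with d = y − 55.97:
  rectangular body: d = -10.97 mm → contributes +3 936 722 mm⁴
  semicircular cap: d = 45.7 mm → contributes +2 544 083 mm⁴
Total I = 6 480 805 mm⁴.
Radius of gyration: k = √(I/A) = √(6 480 805 / 6 138) = 32.49 mm.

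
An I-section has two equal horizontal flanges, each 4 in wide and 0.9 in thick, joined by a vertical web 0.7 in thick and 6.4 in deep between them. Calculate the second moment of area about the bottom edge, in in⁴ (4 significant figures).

I_base ≈ 308.0 in⁴

Decompose the section into non-overlapping parts with the origin at the bottom-left of its bounding rectangle.
Bottom flange: 4 × 0.9, A = 3.6 in², y = 0.45 in, Ī = 0.243 in⁴.
Web: 0.7 × 6.4, A = 4.48 in², y = 4.1 in, Ī = 15.2917 in⁴.
Top flange: 4 × 0.9, A = 3.6 in², y = 7.75 in, Ī = 0.243 in⁴.
Transfer each piece to the bottom edge using Ī + A·d² with d = y − 0:
  bottom flange: d = 0.45 in → contributes +0.972 in⁴
  web: d = 4.1 in → contributes +90.6005 in⁴
  top flange: d = 7.75 in → contributes +216.468 in⁴
Total I = 308.041 in⁴.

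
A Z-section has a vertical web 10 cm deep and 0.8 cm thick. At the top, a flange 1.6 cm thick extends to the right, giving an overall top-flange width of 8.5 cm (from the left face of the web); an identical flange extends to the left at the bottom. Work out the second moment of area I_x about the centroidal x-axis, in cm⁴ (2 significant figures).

Break the section into simple shapes (no overlaps), measuring from the bottom-left corner of the bounding box.
Web: 0.8 × 10, A = 8 cm², y = 5 cm, Ī = 66.67 cm⁴.
Top flange (beyond web): 7.7 × 1.6, A = 12.32 cm², y = 9.2 cm, Ī = 2.628 cm⁴.
Bottom flange (beyond web): 7.7 × 1.6, A = 12.32 cm², y = 0.8 cm, Ī = 2.628 cm⁴.
Centroid: ȳ = ΣA·y / ΣA = 5 cm.
Transfer each piece to the centroidal x-axis using Ī + A·d² with d = y − 5:
  web: d = 0 cm → contributes +66.67 cm⁴
  top flange (beyond web): d = 4.2 cm → contributes +220 cm⁴
  bottom flange (beyond web): d = -4.2 cm → contributes +220 cm⁴
Total I = 506.6 cm⁴.

I_x ≈ 510 cm⁴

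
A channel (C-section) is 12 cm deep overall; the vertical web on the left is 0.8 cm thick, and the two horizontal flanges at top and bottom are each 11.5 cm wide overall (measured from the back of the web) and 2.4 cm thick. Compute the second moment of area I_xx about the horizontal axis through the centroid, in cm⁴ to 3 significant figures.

Break the section into simple shapes (no overlaps), measuring from the bottom-left corner of the bounding box.
Web: 0.8 × 12, A = 9.6 cm², y = 6 cm, Ī = 115.2 cm⁴.
Top flange (beyond web): 10.7 × 2.4, A = 25.68 cm², y = 10.8 cm, Ī = 12.326 cm⁴.
Bottom flange (beyond web): 10.7 × 2.4, A = 25.68 cm², y = 1.2 cm, Ī = 12.326 cm⁴.
By symmetry the centroid is at mid-height, ȳ = 6 cm.
Transfer each piece to the horizontal axis through the centroid using Ī + A·d² with d = y − 6:
  web: d = 0 cm → contributes +115.2 cm⁴
  top flange (beyond web): d = 4.8 cm → contributes +603.99 cm⁴
  bottom flange (beyond web): d = -4.8 cm → contributes +603.99 cm⁴
Total I = 1323.2 cm⁴.

I_xx ≈ 1320 cm⁴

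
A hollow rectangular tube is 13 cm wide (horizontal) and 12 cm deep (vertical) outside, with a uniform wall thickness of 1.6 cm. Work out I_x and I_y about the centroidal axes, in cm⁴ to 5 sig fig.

Treat the section as a set of non-overlapping primitives; coordinates are from the bounding-box lower-left.
Outer rectangle: 13 × 12, A = 156 cm², y = 6 cm, Ī = 1 872 cm⁴.
Inner void (subtracted): 9.8 × 8.8, A = 86.24 cm², y = 6 cm, Ī = 556.5355 cm⁴.
By symmetry the centroid is at mid-height, ȳ = 6 cm.
All pieces are centred on the centroidal x-axis, so I = ΣĪ (holes subtracted) = 1315.465 cm⁴.
Repeating about the centroidal y-axis gives I_y = 1506.793 cm⁴.

I_x ≈ 1315.5 cm⁴, I_y ≈ 1506.8 cm⁴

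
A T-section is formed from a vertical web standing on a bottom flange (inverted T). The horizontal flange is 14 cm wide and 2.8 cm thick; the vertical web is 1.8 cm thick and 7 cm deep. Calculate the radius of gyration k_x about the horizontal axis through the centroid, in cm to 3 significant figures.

k_x ≈ 2.43 cm

Break the section into simple shapes (no overlaps), measuring from the bottom-left corner of the bounding box.
Flange: 14 × 2.8, A = 39.2 cm², y = 1.4 cm, Ī = 25.611 cm⁴.
Web: 1.8 × 7, A = 12.6 cm², y = 6.3 cm, Ī = 51.45 cm⁴.
Centroid: ȳ = ΣA·y / ΣA = 2.5919 cm.
Transfer each piece to the horizontal axis through the centroid using Ī + A·d² with d = y − 2.5919:
  flange: d = -1.1919 cm → contributes +81.298 cm⁴
  web: d = 3.7081 cm → contributes +224.7 cm⁴
Total I = 306 cm⁴.
Radius of gyration: k = √(I/A) = √(306 / 51.8) = 2.4305 cm.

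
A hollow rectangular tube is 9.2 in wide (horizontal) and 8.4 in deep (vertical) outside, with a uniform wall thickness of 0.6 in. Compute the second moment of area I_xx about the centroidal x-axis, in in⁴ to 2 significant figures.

I_xx ≈ 210 in⁴

Decompose the section into non-overlapping parts with the origin at the bottom-left of its bounding rectangle.
Outer rectangle: 9.2 × 8.4, A = 77.28 in², y = 4.2 in, Ī = 454.4 in⁴.
Inner void (subtracted): 8 × 7.2, A = 57.6 in², y = 4.2 in, Ī = 248.8 in⁴.
By symmetry the centroid is at mid-height, ȳ = 4.2 in.
All pieces are centred on the centroidal x-axis, so I = ΣĪ (holes subtracted) = 205.6 in⁴.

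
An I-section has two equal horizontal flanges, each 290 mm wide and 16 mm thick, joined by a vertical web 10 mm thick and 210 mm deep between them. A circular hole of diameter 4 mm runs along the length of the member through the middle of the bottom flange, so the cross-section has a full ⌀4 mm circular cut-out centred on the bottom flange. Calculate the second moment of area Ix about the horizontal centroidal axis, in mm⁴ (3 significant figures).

Decompose the section into non-overlapping parts with the origin at the bottom-left of its bounding rectangle.
Bottom flange: 290 × 16, A = 4 640 mm², y = 8 mm, Ī = 98 987 mm⁴.
Web: 10 × 210, A = 2 100 mm², y = 121 mm, Ī = 7 717 500 mm⁴.
Top flange: 290 × 16, A = 4 640 mm², y = 234 mm, Ī = 98 987 mm⁴.
Hole (subtracted): ⌀4, A = 12.566 mm², y = 8 mm, Ī = 12.566 mm⁴.
Centroid: ȳ = ΣA·y / ΣA = 121.12 mm.
Transfer each piece to the horizontal centroidal axis using Ī + A·d² with d = y − 121.12:
  bottom flange: d = -113.12 mm → contributes +59 478 213 mm⁴
  web: d = -0.12492 mm → contributes +7 717 533 mm⁴
  top flange: d = 112.88 mm → contributes +59 216 225 mm⁴
  hole: d = -113.12 mm → contributes −160 828 mm⁴
Total I = 126 251 143 mm⁴.

Ix ≈ 1.26 × 10⁸ mm⁴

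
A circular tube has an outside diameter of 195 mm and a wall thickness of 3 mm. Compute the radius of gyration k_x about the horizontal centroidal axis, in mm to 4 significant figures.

k_x ≈ 67.89 mm

Decompose the section into non-overlapping parts with the origin at the bottom-left of its bounding rectangle.
Outer circle: ⌀195, A = 29864.8 mm², y = 97.5 mm, Ī = 70 975 481 mm⁴.
Bore (subtracted): ⌀189, A = 28055.2 mm², y = 97.5 mm, Ī = 62 635 005 mm⁴.
By symmetry the centroid is at mid-height, ȳ = 97.5 mm.
All pieces are centred on the horizontal centroidal axis, so I = ΣĪ (holes subtracted) = 8 340 476 mm⁴.
Radius of gyration: k = √(I/A) = √(8 340 476 / 1809.56) = 67.8905 mm.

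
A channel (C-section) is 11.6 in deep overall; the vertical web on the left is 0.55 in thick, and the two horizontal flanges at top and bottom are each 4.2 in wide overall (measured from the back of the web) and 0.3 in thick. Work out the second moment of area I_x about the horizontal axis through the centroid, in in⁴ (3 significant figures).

Decompose the section into non-overlapping parts with the origin at the bottom-left of its bounding rectangle.
Web: 0.55 × 11.6, A = 6.38 in², y = 5.8 in, Ī = 71.541 in⁴.
Top flange (beyond web): 3.65 × 0.3, A = 1.095 in², y = 11.45 in, Ī = 0.0082125 in⁴.
Bottom flange (beyond web): 3.65 × 0.3, A = 1.095 in², y = 0.15 in, Ī = 0.0082125 in⁴.
By symmetry the centroid is at mid-height, ȳ = 5.8 in.
Transfer each piece to the horizontal axis through the centroid using Ī + A·d² with d = y − 5.8:
  web: d = 0 in → contributes +71.541 in⁴
  top flange (beyond web): d = 5.65 in → contributes +34.963 in⁴
  bottom flange (beyond web): d = -5.65 in → contributes +34.963 in⁴
Total I = 141.47 in⁴.

I_x ≈ 141 in⁴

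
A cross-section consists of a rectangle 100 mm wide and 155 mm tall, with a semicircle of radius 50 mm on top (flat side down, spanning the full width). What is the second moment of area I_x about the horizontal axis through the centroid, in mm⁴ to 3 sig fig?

Break the section into simple shapes (no overlaps), measuring from the bottom-left corner of the bounding box.
Rectangular body: 100 × 155, A = 15 500 mm², y = 77.5 mm, Ī = 31 032 292 mm⁴.
Semicircular cap: semicircle r = 50, A = 3 927 mm², y = 176.22 mm, Ī = 685 981 mm⁴.
Centroid: ȳ = ΣA·y / ΣA = 97.455 mm.
Transfer each piece to the horizontal axis through the centroid using Ī + A·d² with d = y − 97.455:
  rectangular body: d = -19.955 mm → contributes +37 204 726 mm⁴
  semicircular cap: d = 78.765 mm → contributes +25 048 843 mm⁴
Total I = 62 253 569 mm⁴.

I_x ≈ 6.23 × 10⁷ mm⁴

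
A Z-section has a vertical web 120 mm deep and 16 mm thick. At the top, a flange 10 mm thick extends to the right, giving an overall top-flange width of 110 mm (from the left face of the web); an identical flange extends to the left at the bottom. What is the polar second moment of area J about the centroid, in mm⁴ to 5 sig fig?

Break the section into simple shapes (no overlaps), measuring from the bottom-left corner of the bounding box.
Web: 16 × 120, A = 1 920 mm², y = 60 mm, Ī = 2 304 000 mm⁴.
Top flange (beyond web): 94 × 10, A = 940 mm², y = 115 mm, Ī = 7833.333 mm⁴.
Bottom flange (beyond web): 94 × 10, A = 940 mm², y = 5 mm, Ī = 7833.333 mm⁴.
Centroid: ȳ = ΣA·y / ΣA = 60 mm.
Transfer each piece to the centroidal x-axis using Ī + A·d² with d = y − 60:
  web: d = 0 mm → contributes +2 304 000 mm⁴
  top flange (beyond web): d = 55 mm → contributes +2 851 333 mm⁴
  bottom flange (beyond web): d = -55 mm → contributes +2 851 333 mm⁴
Total I = 8 006 667 mm⁴.
For the y-axis: x̄ = 102 mm.
Repeating about the centroidal y-axis gives I_y = 7 112 267 mm⁴.
Polar second moment: J = I_x + I_y = 15 118 933 mm⁴.

J ≈ 1.5119 × 10⁷ mm⁴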